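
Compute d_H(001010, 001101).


XOR: 000111
Count of 1s: 3

3


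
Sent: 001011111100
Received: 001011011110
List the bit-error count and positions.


XOR: 000000100010

2 error(s) at position(s): 6, 10


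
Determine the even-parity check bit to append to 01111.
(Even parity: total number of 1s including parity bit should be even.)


Number of 1s in data: 4
Parity bit: 0

0


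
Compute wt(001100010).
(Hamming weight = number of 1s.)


Counting 1s in 001100010

3


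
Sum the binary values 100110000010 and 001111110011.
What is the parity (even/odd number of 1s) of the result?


100110000010 = 2434
001111110011 = 1011
Sum = 3445 = 110101110101
1s count = 8

even parity (8 ones in 110101110101)


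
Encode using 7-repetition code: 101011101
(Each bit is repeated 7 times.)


Each bit -> 7 copies

111111100000001111111000000011111111111111111111100000001111111


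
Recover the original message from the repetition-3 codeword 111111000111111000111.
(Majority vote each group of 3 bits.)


Groups: 111, 111, 000, 111, 111, 000, 111
Majority votes: 1101101

1101101


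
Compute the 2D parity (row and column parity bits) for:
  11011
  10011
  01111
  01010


Row parities: 0100
Column parities: 01101

Row P: 0100, Col P: 01101, Corner: 1


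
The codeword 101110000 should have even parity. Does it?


Number of 1s: 4

Yes, parity is correct (4 ones)


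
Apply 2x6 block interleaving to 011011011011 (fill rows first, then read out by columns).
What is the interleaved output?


Matrix:
  011011
  011011
Read columns: 001111001111

001111001111


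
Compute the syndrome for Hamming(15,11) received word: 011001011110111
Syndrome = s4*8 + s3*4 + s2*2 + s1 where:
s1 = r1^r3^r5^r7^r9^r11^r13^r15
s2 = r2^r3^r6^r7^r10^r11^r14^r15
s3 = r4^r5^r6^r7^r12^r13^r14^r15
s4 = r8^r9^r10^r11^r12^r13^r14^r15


s1=1, s2=1, s3=0, s4=1

Syndrome = 11 (error at position 11)


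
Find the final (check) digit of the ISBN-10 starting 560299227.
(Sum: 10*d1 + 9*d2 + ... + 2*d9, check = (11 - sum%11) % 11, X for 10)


Weighted sum: 245
245 mod 11 = 3

Check digit: 8


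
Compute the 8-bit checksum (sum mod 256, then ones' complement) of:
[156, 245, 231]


Sum = 632 mod 256 = 120
Complement = 135

135


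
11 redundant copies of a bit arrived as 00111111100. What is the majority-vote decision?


Ones: 7 out of 11
Threshold: 6

1 (7/11 voted 1)


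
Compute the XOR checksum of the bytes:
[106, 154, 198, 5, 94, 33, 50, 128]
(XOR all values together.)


XOR chain: 106 ^ 154 ^ 198 ^ 5 ^ 94 ^ 33 ^ 50 ^ 128 = 254

254


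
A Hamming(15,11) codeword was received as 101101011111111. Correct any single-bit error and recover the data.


Syndrome = 0: no error detected

Data: 10101111111 (no errors)


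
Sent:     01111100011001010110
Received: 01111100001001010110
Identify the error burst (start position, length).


XOR: 00000000010000000000

Burst at position 9, length 1


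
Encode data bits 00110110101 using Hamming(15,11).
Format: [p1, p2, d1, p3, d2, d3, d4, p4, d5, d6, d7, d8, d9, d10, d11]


Parity bits: p1=0, p2=1, p3=0, p4=0

010001100110101


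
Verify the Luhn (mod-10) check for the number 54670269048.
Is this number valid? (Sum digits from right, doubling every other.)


Luhn sum = 59
59 mod 10 = 9

Invalid (Luhn sum mod 10 = 9)


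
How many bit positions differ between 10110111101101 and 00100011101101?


XOR: 10010100000000
Count of 1s: 3

3


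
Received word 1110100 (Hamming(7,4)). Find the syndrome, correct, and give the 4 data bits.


Syndrome = 5: error at position 5

Data: 1000 (corrected bit 5)


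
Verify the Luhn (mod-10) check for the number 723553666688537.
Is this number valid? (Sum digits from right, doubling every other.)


Luhn sum = 77
77 mod 10 = 7

Invalid (Luhn sum mod 10 = 7)


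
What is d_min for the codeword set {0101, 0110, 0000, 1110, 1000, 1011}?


Comparing all pairs, minimum distance: 1
Can detect 0 errors, correct 0 errors

1


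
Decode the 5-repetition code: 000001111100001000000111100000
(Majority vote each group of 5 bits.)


Groups: 00000, 11111, 00001, 00000, 01111, 00000
Majority votes: 010010

010010


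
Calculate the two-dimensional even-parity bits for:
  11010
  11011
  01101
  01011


Row parities: 1011
Column parities: 00111

Row P: 1011, Col P: 00111, Corner: 1


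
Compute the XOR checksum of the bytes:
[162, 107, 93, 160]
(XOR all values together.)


XOR chain: 162 ^ 107 ^ 93 ^ 160 = 52

52


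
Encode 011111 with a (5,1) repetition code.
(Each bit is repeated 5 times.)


Each bit -> 5 copies

000001111111111111111111111111


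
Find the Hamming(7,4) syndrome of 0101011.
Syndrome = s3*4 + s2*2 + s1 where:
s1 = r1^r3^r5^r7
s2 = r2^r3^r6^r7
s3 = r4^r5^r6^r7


s1=1, s2=1, s3=1

Syndrome = 7 (error at position 7)


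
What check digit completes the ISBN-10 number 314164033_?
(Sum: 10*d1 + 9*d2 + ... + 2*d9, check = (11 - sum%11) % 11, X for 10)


Weighted sum: 149
149 mod 11 = 6

Check digit: 5


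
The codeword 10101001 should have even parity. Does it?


Number of 1s: 4

Yes, parity is correct (4 ones)


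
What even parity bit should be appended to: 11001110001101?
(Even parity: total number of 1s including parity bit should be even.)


Number of 1s in data: 8
Parity bit: 0

0


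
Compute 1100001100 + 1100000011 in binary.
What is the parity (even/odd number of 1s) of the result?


1100001100 = 780
1100000011 = 771
Sum = 1551 = 11000001111
1s count = 6

even parity (6 ones in 11000001111)


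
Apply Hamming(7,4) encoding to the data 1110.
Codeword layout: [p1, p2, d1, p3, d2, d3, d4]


Parity bits: p1=0, p2=0, p3=0

0010110


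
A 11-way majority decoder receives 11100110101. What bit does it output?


Ones: 7 out of 11
Threshold: 6

1 (7/11 voted 1)


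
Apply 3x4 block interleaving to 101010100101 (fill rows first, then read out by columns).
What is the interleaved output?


Matrix:
  1010
  1010
  0101
Read columns: 110001110001

110001110001


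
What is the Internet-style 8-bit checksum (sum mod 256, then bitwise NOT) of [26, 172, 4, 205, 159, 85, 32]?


Sum = 683 mod 256 = 171
Complement = 84

84


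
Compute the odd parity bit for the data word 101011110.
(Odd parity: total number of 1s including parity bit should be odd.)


Number of 1s in data: 6
Parity bit: 1

1


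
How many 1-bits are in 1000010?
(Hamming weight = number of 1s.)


Counting 1s in 1000010

2


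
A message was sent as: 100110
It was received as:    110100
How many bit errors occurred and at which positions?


XOR: 010010

2 error(s) at position(s): 1, 4


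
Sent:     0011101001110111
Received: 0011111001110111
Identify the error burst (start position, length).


XOR: 0000010000000000

Burst at position 5, length 1


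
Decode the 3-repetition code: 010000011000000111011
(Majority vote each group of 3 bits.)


Groups: 010, 000, 011, 000, 000, 111, 011
Majority votes: 0010011

0010011


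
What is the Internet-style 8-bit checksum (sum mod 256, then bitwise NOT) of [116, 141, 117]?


Sum = 374 mod 256 = 118
Complement = 137

137


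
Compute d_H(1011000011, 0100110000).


XOR: 1111110011
Count of 1s: 8

8


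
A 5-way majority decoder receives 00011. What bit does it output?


Ones: 2 out of 5
Threshold: 3

0 (2/5 voted 1)


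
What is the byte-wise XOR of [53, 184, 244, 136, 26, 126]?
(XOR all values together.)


XOR chain: 53 ^ 184 ^ 244 ^ 136 ^ 26 ^ 126 = 149

149


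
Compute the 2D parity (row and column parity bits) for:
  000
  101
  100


Row parities: 001
Column parities: 001

Row P: 001, Col P: 001, Corner: 1


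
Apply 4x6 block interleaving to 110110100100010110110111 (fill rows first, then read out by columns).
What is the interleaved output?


Matrix:
  110110
  100100
  010110
  110111
Read columns: 110110110000111110110001

110110110000111110110001


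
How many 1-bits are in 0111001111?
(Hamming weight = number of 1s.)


Counting 1s in 0111001111

7


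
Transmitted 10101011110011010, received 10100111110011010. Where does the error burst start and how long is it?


XOR: 00001100000000000

Burst at position 4, length 2


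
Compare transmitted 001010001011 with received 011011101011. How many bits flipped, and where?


XOR: 010001100000

3 error(s) at position(s): 1, 5, 6


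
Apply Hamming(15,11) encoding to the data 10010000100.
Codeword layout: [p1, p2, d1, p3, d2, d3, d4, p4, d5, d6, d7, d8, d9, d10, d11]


Parity bits: p1=1, p2=0, p3=0, p4=1

101000110000100


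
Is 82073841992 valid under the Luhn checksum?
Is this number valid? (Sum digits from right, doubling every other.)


Luhn sum = 53
53 mod 10 = 3

Invalid (Luhn sum mod 10 = 3)


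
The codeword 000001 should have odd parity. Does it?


Number of 1s: 1

Yes, parity is correct (1 ones)


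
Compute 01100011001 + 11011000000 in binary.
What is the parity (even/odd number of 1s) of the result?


01100011001 = 793
11011000000 = 1728
Sum = 2521 = 100111011001
1s count = 7

odd parity (7 ones in 100111011001)


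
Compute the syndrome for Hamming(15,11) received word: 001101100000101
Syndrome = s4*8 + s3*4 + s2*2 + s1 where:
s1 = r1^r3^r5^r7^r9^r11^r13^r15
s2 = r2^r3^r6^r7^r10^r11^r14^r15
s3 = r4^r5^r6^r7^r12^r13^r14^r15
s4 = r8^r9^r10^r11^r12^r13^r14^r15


s1=0, s2=0, s3=1, s4=0

Syndrome = 4 (error at position 4)


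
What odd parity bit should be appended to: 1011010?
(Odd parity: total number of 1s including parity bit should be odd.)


Number of 1s in data: 4
Parity bit: 1

1


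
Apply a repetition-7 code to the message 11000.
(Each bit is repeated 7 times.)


Each bit -> 7 copies

11111111111111000000000000000000000


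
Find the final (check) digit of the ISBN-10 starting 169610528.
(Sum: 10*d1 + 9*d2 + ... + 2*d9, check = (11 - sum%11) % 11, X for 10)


Weighted sum: 226
226 mod 11 = 6

Check digit: 5


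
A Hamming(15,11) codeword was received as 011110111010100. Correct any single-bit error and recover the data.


Syndrome = 0: no error detected

Data: 11011010100 (no errors)


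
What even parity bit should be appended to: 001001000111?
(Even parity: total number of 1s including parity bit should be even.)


Number of 1s in data: 5
Parity bit: 1

1


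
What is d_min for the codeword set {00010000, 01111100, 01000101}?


Comparing all pairs, minimum distance: 4
Can detect 3 errors, correct 1 errors

4


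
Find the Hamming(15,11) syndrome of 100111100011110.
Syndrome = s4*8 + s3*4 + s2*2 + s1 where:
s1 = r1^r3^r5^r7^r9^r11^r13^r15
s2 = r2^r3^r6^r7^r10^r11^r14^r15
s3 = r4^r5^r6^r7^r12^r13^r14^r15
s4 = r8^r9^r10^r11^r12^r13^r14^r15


s1=1, s2=0, s3=1, s4=0

Syndrome = 5 (error at position 5)


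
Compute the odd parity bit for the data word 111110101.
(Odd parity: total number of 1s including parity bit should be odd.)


Number of 1s in data: 7
Parity bit: 0

0


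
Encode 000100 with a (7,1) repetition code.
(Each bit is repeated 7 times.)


Each bit -> 7 copies

000000000000000000000111111100000000000000


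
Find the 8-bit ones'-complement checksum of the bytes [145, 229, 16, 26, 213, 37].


Sum = 666 mod 256 = 154
Complement = 101

101


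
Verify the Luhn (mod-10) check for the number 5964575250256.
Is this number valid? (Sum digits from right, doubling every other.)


Luhn sum = 61
61 mod 10 = 1

Invalid (Luhn sum mod 10 = 1)


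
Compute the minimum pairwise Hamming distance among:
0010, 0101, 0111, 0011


Comparing all pairs, minimum distance: 1
Can detect 0 errors, correct 0 errors

1


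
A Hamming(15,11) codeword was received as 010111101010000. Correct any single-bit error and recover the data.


Syndrome = 0: no error detected

Data: 01111010000 (no errors)


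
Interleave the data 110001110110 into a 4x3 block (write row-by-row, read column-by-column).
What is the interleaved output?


Matrix:
  110
  001
  110
  110
Read columns: 101110110100

101110110100


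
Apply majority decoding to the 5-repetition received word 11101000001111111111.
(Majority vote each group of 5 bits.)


Groups: 11101, 00000, 11111, 11111
Majority votes: 1011

1011


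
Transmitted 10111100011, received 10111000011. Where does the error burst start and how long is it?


XOR: 00000100000

Burst at position 5, length 1


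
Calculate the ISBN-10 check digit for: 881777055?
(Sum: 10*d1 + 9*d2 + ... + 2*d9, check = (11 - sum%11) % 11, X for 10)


Weighted sum: 311
311 mod 11 = 3

Check digit: 8


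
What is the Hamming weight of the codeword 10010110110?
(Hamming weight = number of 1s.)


Counting 1s in 10010110110

6


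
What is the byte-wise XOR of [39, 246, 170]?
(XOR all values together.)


XOR chain: 39 ^ 246 ^ 170 = 123

123


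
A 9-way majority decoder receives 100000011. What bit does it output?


Ones: 3 out of 9
Threshold: 5

0 (3/9 voted 1)


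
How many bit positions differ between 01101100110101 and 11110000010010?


XOR: 10011100100111
Count of 1s: 8

8


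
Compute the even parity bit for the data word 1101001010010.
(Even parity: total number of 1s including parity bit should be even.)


Number of 1s in data: 6
Parity bit: 0

0


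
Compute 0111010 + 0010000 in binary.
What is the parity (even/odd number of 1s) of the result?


0111010 = 58
0010000 = 16
Sum = 74 = 1001010
1s count = 3

odd parity (3 ones in 1001010)


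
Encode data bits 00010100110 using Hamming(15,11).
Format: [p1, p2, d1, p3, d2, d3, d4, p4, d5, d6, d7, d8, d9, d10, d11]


Parity bits: p1=0, p2=1, p3=1, p4=1

010100110100110


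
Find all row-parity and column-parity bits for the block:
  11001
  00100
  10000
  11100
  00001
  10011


Row parities: 111111
Column parities: 00011

Row P: 111111, Col P: 00011, Corner: 0


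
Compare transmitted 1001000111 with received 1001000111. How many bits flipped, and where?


XOR: 0000000000

0 errors (received matches sent)


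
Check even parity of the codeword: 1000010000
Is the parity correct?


Number of 1s: 2

Yes, parity is correct (2 ones)


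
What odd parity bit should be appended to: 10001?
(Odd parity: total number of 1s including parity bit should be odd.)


Number of 1s in data: 2
Parity bit: 1

1


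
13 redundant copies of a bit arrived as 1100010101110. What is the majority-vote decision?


Ones: 7 out of 13
Threshold: 7

1 (7/13 voted 1)


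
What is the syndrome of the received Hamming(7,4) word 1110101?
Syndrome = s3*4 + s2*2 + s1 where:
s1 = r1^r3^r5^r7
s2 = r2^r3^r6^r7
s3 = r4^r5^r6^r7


s1=0, s2=1, s3=0

Syndrome = 2 (error at position 2)


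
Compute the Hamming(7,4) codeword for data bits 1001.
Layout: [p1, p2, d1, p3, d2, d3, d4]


Parity bits: p1=0, p2=0, p3=1

0011001


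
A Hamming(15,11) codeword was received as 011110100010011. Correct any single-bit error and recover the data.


Syndrome = 13: error at position 13

Data: 11010010111 (corrected bit 13)


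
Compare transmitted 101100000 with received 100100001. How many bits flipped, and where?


XOR: 001000001

2 error(s) at position(s): 2, 8


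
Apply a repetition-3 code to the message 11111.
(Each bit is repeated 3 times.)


Each bit -> 3 copies

111111111111111


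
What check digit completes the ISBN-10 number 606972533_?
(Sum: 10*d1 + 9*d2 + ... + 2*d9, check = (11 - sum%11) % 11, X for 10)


Weighted sum: 258
258 mod 11 = 5

Check digit: 6


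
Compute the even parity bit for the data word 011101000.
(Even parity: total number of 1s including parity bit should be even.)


Number of 1s in data: 4
Parity bit: 0

0


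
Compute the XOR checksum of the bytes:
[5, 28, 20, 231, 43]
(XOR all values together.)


XOR chain: 5 ^ 28 ^ 20 ^ 231 ^ 43 = 193

193


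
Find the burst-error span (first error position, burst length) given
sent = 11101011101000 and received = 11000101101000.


XOR: 00101110000000

Burst at position 2, length 5


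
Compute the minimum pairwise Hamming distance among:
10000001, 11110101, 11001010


Comparing all pairs, minimum distance: 4
Can detect 3 errors, correct 1 errors

4


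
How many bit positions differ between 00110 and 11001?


XOR: 11111
Count of 1s: 5

5


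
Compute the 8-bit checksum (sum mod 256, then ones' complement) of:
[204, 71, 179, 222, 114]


Sum = 790 mod 256 = 22
Complement = 233

233


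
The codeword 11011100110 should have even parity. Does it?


Number of 1s: 7

No, parity error (7 ones)


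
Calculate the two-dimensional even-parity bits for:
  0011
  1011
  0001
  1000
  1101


Row parities: 01111
Column parities: 1100

Row P: 01111, Col P: 1100, Corner: 0


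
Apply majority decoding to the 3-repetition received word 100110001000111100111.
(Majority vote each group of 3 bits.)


Groups: 100, 110, 001, 000, 111, 100, 111
Majority votes: 0100101

0100101


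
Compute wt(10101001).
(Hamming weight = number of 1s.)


Counting 1s in 10101001

4


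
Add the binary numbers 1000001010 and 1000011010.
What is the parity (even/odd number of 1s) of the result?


1000001010 = 522
1000011010 = 538
Sum = 1060 = 10000100100
1s count = 3

odd parity (3 ones in 10000100100)


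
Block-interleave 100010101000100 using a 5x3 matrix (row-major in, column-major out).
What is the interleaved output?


Matrix:
  100
  010
  101
  000
  100
Read columns: 101010100000100

101010100000100


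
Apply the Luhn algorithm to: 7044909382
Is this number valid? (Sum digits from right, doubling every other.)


Luhn sum = 47
47 mod 10 = 7

Invalid (Luhn sum mod 10 = 7)


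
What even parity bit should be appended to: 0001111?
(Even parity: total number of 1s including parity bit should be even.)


Number of 1s in data: 4
Parity bit: 0

0


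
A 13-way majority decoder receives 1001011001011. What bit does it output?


Ones: 7 out of 13
Threshold: 7

1 (7/13 voted 1)


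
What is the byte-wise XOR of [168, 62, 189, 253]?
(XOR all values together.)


XOR chain: 168 ^ 62 ^ 189 ^ 253 = 214

214


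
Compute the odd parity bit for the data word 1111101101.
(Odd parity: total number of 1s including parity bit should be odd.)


Number of 1s in data: 8
Parity bit: 1

1


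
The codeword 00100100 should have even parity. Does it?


Number of 1s: 2

Yes, parity is correct (2 ones)


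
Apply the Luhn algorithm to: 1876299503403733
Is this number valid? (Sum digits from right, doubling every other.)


Luhn sum = 81
81 mod 10 = 1

Invalid (Luhn sum mod 10 = 1)


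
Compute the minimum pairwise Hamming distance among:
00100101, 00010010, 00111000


Comparing all pairs, minimum distance: 3
Can detect 2 errors, correct 1 errors

3


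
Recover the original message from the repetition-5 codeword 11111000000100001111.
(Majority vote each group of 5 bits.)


Groups: 11111, 00000, 01000, 01111
Majority votes: 1001

1001


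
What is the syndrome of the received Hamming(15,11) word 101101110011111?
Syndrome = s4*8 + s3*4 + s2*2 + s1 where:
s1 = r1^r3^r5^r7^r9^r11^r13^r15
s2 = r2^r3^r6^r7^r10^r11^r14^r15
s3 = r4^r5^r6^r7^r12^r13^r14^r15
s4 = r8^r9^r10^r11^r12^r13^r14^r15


s1=0, s2=0, s3=1, s4=0

Syndrome = 4 (error at position 4)


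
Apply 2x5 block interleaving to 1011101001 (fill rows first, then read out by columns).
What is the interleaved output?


Matrix:
  10111
  01001
Read columns: 1001101011

1001101011


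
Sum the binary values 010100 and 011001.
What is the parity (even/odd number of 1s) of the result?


010100 = 20
011001 = 25
Sum = 45 = 101101
1s count = 4

even parity (4 ones in 101101)


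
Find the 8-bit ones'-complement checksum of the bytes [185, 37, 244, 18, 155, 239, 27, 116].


Sum = 1021 mod 256 = 253
Complement = 2

2


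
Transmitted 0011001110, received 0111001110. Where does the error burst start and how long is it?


XOR: 0100000000

Burst at position 1, length 1


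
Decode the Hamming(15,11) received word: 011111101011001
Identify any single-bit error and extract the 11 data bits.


Syndrome = 0: no error detected

Data: 11111011001 (no errors)


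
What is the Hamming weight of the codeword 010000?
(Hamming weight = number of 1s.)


Counting 1s in 010000

1


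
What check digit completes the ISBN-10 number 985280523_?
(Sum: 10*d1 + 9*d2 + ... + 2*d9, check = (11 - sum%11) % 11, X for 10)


Weighted sum: 296
296 mod 11 = 10

Check digit: 1


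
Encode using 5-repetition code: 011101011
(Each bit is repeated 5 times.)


Each bit -> 5 copies

000001111111111111110000011111000001111111111


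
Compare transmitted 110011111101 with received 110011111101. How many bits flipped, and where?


XOR: 000000000000

0 errors (received matches sent)


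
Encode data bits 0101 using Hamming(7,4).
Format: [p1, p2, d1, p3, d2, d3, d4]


Parity bits: p1=0, p2=1, p3=0

0100101


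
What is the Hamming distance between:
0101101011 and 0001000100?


XOR: 0100101111
Count of 1s: 6

6


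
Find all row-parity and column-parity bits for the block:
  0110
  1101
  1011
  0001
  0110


Row parities: 01110
Column parities: 0111

Row P: 01110, Col P: 0111, Corner: 1


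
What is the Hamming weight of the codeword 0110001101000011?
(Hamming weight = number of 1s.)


Counting 1s in 0110001101000011

7


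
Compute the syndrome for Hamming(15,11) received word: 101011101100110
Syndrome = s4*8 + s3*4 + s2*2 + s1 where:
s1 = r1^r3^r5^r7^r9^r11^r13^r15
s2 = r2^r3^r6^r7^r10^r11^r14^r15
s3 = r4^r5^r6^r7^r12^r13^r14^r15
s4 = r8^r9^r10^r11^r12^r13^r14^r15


s1=0, s2=1, s3=1, s4=0

Syndrome = 6 (error at position 6)


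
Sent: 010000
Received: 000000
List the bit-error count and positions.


XOR: 010000

1 error(s) at position(s): 1


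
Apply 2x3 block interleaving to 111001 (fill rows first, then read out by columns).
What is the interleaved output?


Matrix:
  111
  001
Read columns: 101011

101011


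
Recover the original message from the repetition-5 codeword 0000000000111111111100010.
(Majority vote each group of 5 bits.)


Groups: 00000, 00000, 11111, 11111, 00010
Majority votes: 00110

00110


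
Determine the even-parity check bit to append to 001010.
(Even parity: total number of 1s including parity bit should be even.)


Number of 1s in data: 2
Parity bit: 0

0


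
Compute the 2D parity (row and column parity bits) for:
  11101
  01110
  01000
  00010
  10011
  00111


Row parities: 011111
Column parities: 01101

Row P: 011111, Col P: 01101, Corner: 1


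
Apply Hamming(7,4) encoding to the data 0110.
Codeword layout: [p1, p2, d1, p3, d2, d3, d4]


Parity bits: p1=1, p2=1, p3=0

1100110


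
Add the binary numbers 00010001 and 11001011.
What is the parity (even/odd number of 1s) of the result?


00010001 = 17
11001011 = 203
Sum = 220 = 11011100
1s count = 5

odd parity (5 ones in 11011100)


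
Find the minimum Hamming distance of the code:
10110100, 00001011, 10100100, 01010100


Comparing all pairs, minimum distance: 1
Can detect 0 errors, correct 0 errors

1


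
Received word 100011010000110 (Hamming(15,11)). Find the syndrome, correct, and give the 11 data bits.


Syndrome = 9: error at position 9

Data: 01101000110 (corrected bit 9)


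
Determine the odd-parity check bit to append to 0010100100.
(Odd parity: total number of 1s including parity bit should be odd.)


Number of 1s in data: 3
Parity bit: 0

0


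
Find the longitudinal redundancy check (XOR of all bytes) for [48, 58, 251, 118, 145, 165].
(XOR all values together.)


XOR chain: 48 ^ 58 ^ 251 ^ 118 ^ 145 ^ 165 = 179

179


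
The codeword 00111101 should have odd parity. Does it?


Number of 1s: 5

Yes, parity is correct (5 ones)


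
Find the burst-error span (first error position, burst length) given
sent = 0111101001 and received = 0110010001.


XOR: 0001111000

Burst at position 3, length 4


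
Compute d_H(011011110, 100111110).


XOR: 111100000
Count of 1s: 4

4


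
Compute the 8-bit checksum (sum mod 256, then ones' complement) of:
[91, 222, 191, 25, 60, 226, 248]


Sum = 1063 mod 256 = 39
Complement = 216

216


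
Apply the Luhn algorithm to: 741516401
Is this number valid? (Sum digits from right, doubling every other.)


Luhn sum = 26
26 mod 10 = 6

Invalid (Luhn sum mod 10 = 6)


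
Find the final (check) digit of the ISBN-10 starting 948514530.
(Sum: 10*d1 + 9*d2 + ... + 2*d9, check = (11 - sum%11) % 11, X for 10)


Weighted sum: 280
280 mod 11 = 5

Check digit: 6


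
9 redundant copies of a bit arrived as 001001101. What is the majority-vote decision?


Ones: 4 out of 9
Threshold: 5

0 (4/9 voted 1)


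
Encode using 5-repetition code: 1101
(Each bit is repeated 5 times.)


Each bit -> 5 copies

11111111110000011111


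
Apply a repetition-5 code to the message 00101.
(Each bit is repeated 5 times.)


Each bit -> 5 copies

0000000000111110000011111


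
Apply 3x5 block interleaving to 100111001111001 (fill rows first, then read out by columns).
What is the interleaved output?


Matrix:
  10011
  10011
  11001
Read columns: 111001000110111

111001000110111


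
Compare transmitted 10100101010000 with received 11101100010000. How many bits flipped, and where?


XOR: 01001001000000

3 error(s) at position(s): 1, 4, 7


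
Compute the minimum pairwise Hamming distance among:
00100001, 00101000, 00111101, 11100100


Comparing all pairs, minimum distance: 2
Can detect 1 errors, correct 0 errors

2


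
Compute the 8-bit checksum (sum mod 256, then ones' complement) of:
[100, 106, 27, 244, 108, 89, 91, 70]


Sum = 835 mod 256 = 67
Complement = 188

188


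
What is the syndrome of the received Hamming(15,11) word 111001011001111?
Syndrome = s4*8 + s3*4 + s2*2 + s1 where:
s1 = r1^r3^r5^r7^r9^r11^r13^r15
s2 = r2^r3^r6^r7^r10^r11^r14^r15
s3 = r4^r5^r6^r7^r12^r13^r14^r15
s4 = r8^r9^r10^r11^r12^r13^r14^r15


s1=1, s2=1, s3=1, s4=0

Syndrome = 7 (error at position 7)


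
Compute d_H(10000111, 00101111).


XOR: 10101000
Count of 1s: 3

3


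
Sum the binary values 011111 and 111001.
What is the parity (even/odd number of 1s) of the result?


011111 = 31
111001 = 57
Sum = 88 = 1011000
1s count = 3

odd parity (3 ones in 1011000)


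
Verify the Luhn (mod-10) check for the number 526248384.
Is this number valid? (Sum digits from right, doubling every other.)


Luhn sum = 44
44 mod 10 = 4

Invalid (Luhn sum mod 10 = 4)


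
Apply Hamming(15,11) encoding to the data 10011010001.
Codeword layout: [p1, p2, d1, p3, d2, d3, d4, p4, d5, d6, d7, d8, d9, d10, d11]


Parity bits: p1=1, p2=0, p3=0, p4=1

101000111010001


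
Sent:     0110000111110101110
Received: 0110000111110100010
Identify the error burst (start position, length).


XOR: 0000000000000001100

Burst at position 15, length 2


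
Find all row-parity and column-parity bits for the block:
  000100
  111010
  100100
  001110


Row parities: 1001
Column parities: 010100

Row P: 1001, Col P: 010100, Corner: 0


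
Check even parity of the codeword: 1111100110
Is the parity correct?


Number of 1s: 7

No, parity error (7 ones)


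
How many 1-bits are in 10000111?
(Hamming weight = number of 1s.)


Counting 1s in 10000111

4


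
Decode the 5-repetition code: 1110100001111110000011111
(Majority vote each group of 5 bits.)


Groups: 11101, 00001, 11111, 00000, 11111
Majority votes: 10101

10101


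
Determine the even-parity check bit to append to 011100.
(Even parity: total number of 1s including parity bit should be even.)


Number of 1s in data: 3
Parity bit: 1

1


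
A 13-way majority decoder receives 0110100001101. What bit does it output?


Ones: 6 out of 13
Threshold: 7

0 (6/13 voted 1)


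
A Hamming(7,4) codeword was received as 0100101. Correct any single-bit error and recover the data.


Syndrome = 0: no error detected

Data: 0101 (no errors)


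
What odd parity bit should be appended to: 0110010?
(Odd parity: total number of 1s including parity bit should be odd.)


Number of 1s in data: 3
Parity bit: 0

0


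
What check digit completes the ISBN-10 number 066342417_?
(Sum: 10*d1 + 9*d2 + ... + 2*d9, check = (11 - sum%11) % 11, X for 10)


Weighted sum: 190
190 mod 11 = 3

Check digit: 8


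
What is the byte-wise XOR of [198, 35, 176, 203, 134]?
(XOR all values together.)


XOR chain: 198 ^ 35 ^ 176 ^ 203 ^ 134 = 24

24


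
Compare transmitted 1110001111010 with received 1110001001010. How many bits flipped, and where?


XOR: 0000000110000

2 error(s) at position(s): 7, 8


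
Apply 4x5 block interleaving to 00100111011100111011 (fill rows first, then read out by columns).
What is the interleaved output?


Matrix:
  00100
  11101
  11001
  11011
Read columns: 01110111110000010111

01110111110000010111


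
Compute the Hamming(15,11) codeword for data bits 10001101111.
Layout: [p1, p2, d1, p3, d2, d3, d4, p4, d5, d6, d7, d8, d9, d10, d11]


Parity bits: p1=0, p2=0, p3=0, p4=0

001000001101111


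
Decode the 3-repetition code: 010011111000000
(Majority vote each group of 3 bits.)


Groups: 010, 011, 111, 000, 000
Majority votes: 01100

01100


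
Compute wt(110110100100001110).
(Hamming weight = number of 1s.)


Counting 1s in 110110100100001110

9


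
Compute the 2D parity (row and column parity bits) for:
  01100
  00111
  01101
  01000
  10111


Row parities: 01110
Column parities: 11001

Row P: 01110, Col P: 11001, Corner: 1


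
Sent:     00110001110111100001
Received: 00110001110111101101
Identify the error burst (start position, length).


XOR: 00000000000000001100

Burst at position 16, length 2


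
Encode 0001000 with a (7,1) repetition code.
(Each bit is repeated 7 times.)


Each bit -> 7 copies

0000000000000000000001111111000000000000000000000


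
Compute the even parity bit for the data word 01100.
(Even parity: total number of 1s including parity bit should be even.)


Number of 1s in data: 2
Parity bit: 0

0


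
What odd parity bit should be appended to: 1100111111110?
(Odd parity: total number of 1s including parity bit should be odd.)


Number of 1s in data: 10
Parity bit: 1

1


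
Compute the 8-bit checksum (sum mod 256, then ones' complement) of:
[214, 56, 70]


Sum = 340 mod 256 = 84
Complement = 171

171


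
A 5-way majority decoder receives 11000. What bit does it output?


Ones: 2 out of 5
Threshold: 3

0 (2/5 voted 1)


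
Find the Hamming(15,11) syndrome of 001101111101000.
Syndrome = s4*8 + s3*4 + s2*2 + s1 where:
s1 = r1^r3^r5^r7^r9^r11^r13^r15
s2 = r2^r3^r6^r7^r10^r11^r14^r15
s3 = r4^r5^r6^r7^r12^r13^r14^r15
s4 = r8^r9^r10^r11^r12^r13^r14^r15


s1=1, s2=0, s3=0, s4=0

Syndrome = 1 (error at position 1)


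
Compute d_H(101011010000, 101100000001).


XOR: 000111010001
Count of 1s: 5

5


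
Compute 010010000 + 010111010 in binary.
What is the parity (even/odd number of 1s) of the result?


010010000 = 144
010111010 = 186
Sum = 330 = 101001010
1s count = 4

even parity (4 ones in 101001010)


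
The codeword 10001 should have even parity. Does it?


Number of 1s: 2

Yes, parity is correct (2 ones)


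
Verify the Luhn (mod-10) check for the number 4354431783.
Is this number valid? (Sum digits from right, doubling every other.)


Luhn sum = 46
46 mod 10 = 6

Invalid (Luhn sum mod 10 = 6)


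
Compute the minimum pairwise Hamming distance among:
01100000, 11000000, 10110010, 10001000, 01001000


Comparing all pairs, minimum distance: 2
Can detect 1 errors, correct 0 errors

2


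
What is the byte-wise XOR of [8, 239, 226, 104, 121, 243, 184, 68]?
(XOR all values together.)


XOR chain: 8 ^ 239 ^ 226 ^ 104 ^ 121 ^ 243 ^ 184 ^ 68 = 27

27


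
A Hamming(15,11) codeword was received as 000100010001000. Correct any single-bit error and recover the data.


Syndrome = 0: no error detected

Data: 00000001000 (no errors)


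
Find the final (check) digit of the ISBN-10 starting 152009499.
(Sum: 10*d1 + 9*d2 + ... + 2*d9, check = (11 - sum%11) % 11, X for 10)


Weighted sum: 177
177 mod 11 = 1

Check digit: X


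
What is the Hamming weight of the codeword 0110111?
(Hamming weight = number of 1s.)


Counting 1s in 0110111

5


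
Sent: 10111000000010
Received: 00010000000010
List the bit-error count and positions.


XOR: 10101000000000

3 error(s) at position(s): 0, 2, 4


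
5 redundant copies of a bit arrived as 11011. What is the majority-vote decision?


Ones: 4 out of 5
Threshold: 3

1 (4/5 voted 1)


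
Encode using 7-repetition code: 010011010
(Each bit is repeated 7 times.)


Each bit -> 7 copies

000000011111110000000000000011111111111111000000011111110000000


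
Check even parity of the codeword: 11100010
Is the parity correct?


Number of 1s: 4

Yes, parity is correct (4 ones)


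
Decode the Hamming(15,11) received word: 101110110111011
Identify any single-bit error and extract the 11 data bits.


Syndrome = 0: no error detected

Data: 11010111011 (no errors)


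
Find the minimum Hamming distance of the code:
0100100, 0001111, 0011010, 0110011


Comparing all pairs, minimum distance: 3
Can detect 2 errors, correct 1 errors

3


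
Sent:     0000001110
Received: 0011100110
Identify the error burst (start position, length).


XOR: 0011101000

Burst at position 2, length 5


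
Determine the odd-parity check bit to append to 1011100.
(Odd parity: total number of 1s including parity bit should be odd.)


Number of 1s in data: 4
Parity bit: 1

1


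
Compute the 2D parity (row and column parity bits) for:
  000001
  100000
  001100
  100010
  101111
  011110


Row parities: 110010
Column parities: 111110

Row P: 110010, Col P: 111110, Corner: 1


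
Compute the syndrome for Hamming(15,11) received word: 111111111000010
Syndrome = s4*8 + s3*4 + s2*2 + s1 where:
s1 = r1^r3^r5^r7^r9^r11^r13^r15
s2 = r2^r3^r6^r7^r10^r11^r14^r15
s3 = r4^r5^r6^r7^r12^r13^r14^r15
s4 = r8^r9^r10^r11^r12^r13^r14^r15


s1=1, s2=1, s3=1, s4=1

Syndrome = 15 (error at position 15)


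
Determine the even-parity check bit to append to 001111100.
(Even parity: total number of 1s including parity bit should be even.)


Number of 1s in data: 5
Parity bit: 1

1


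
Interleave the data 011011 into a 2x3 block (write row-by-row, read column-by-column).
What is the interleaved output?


Matrix:
  011
  011
Read columns: 001111

001111


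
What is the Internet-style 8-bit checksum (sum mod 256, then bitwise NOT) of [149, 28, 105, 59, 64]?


Sum = 405 mod 256 = 149
Complement = 106

106


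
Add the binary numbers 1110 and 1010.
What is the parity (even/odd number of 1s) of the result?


1110 = 14
1010 = 10
Sum = 24 = 11000
1s count = 2

even parity (2 ones in 11000)


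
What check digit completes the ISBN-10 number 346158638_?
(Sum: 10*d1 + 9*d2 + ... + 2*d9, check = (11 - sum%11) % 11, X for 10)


Weighted sum: 240
240 mod 11 = 9

Check digit: 2


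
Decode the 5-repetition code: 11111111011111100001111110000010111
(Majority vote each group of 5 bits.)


Groups: 11111, 11101, 11111, 00001, 11111, 00000, 10111
Majority votes: 1110101

1110101


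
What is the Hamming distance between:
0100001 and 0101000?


XOR: 0001001
Count of 1s: 2

2


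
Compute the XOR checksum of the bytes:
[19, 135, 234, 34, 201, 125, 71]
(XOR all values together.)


XOR chain: 19 ^ 135 ^ 234 ^ 34 ^ 201 ^ 125 ^ 71 = 175

175


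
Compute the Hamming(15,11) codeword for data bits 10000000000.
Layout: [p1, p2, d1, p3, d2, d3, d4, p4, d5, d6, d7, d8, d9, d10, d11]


Parity bits: p1=1, p2=1, p3=0, p4=0

111000000000000


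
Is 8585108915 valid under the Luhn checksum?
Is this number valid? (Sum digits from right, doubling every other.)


Luhn sum = 49
49 mod 10 = 9

Invalid (Luhn sum mod 10 = 9)


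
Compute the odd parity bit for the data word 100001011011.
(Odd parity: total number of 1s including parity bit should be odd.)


Number of 1s in data: 6
Parity bit: 1

1


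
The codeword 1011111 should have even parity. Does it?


Number of 1s: 6

Yes, parity is correct (6 ones)


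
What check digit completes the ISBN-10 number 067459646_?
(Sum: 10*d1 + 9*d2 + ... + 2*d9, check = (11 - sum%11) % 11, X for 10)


Weighted sum: 261
261 mod 11 = 8

Check digit: 3


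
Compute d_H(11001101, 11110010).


XOR: 00111111
Count of 1s: 6

6


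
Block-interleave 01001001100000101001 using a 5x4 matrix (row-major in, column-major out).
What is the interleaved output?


Matrix:
  0100
  1001
  1000
  0010
  1001
Read columns: 01101100000001001001

01101100000001001001


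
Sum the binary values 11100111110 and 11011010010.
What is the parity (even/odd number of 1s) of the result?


11100111110 = 1854
11011010010 = 1746
Sum = 3600 = 111000010000
1s count = 4

even parity (4 ones in 111000010000)


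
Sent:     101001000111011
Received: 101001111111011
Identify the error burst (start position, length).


XOR: 000000111000000

Burst at position 6, length 3


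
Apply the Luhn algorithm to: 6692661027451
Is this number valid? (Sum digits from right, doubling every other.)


Luhn sum = 45
45 mod 10 = 5

Invalid (Luhn sum mod 10 = 5)


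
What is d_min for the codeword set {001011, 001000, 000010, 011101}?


Comparing all pairs, minimum distance: 2
Can detect 1 errors, correct 0 errors

2


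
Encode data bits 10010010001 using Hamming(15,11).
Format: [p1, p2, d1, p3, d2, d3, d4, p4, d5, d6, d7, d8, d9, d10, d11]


Parity bits: p1=0, p2=0, p3=0, p4=0

001000100010001


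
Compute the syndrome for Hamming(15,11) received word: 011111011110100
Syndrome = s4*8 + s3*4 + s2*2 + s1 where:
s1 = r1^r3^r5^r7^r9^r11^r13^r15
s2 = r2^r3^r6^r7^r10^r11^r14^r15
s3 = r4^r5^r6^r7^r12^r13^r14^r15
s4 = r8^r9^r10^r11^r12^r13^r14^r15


s1=1, s2=1, s3=0, s4=1

Syndrome = 11 (error at position 11)


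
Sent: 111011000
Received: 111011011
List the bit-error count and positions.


XOR: 000000011

2 error(s) at position(s): 7, 8


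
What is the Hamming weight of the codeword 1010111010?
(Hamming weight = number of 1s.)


Counting 1s in 1010111010

6


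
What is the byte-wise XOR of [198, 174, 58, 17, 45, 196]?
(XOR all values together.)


XOR chain: 198 ^ 174 ^ 58 ^ 17 ^ 45 ^ 196 = 170

170


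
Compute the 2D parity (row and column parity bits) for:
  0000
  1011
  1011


Row parities: 011
Column parities: 0000

Row P: 011, Col P: 0000, Corner: 0


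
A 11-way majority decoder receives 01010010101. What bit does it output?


Ones: 5 out of 11
Threshold: 6

0 (5/11 voted 1)


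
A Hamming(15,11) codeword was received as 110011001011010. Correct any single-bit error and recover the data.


Syndrome = 0: no error detected

Data: 01101011010 (no errors)


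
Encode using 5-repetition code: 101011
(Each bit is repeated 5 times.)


Each bit -> 5 copies

111110000011111000001111111111


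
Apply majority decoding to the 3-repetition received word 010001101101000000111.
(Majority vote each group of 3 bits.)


Groups: 010, 001, 101, 101, 000, 000, 111
Majority votes: 0011001

0011001


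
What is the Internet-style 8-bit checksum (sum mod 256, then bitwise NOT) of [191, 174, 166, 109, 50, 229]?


Sum = 919 mod 256 = 151
Complement = 104

104
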